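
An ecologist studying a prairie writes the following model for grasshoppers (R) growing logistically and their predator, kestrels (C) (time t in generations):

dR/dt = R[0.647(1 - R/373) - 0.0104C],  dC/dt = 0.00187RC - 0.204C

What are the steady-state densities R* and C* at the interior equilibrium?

From dC/dt = 0 with C > 0: 0.00187R* = 0.204, so R* = 109.
Substitute into dR/dt = 0: 0.647(1 - 109/373) = 0.0104C*.
The bracket is 0.708, giving C* = 0.458/0.0104 = 44.

R* ≈ 109, C* ≈ 44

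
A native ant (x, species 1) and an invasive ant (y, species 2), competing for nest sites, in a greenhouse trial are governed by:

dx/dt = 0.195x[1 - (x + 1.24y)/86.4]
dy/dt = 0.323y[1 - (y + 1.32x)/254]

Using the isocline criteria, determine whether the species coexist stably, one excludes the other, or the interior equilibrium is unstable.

species 2 excludes species 1

Compare the nullcline intercepts: K1/α12 = 86.4/1.24 = 69.7 < K2 = 254; K2/α21 = 254/1.32 = 192 > K1 = 86.4.
Since the inequalities point opposite ways, species 2 can invade but species 1 cannot.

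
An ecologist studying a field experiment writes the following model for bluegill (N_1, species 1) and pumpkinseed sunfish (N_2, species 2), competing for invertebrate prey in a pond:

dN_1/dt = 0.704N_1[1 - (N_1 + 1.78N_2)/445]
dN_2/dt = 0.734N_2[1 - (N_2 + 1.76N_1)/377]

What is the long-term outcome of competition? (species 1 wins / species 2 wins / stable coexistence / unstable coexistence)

Compare the nullcline intercepts: K1/α12 = 445/1.78 = 250 < K2 = 377; K2/α21 = 377/1.76 = 214 < K1 = 445.
Since both are reversed, neither can invade when rare; the interior point is a saddle.

unstable coexistence (outcome depends on initial conditions)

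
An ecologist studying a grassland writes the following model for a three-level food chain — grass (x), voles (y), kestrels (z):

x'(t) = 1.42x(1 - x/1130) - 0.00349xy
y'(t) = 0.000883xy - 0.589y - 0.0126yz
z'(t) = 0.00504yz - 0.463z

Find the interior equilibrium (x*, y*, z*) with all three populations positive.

From dz/dt = 0: 0.00504y* = 0.463, so y* = 91.9.
From dx/dt = 0: 1.42(1 - x*/1130) = 0.00349·91.9, giving x* = 1130·(1 - 0.226) = 875.
From dy/dt = 0: 0.000883·875 - 0.589 = 0.0126z*, so z* = 0.184/0.0126 = 14.6.

x* ≈ 875, y* ≈ 91.9, z* ≈ 14.6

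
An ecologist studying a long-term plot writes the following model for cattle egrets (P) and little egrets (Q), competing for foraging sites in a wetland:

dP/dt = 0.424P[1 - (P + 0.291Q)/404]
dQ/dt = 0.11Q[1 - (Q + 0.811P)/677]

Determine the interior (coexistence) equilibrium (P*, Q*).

Setting both brackets to zero gives the nullclines P + 0.291Q = 404 and 0.811P + Q = 677.
Substituting Q = 677 - 0.811P into the first: P(1 - 0.291·0.811) = 404 - 0.291·677.
So P* = 207/0.764 = 271, and then Q* = 677 - 0.811·271 = 457.

P* ≈ 271, Q* ≈ 457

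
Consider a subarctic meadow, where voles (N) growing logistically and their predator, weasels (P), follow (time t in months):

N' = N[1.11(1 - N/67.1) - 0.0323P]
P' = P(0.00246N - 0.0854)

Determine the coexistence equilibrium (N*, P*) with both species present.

From dP/dt = 0 with P > 0: 0.00246N* = 0.0854, so N* = 34.7.
Substitute into dN/dt = 0: 1.11(1 - 34.7/67.1) = 0.0323P*.
The bracket is 0.483, giving P* = 0.536/0.0323 = 16.6.

N* ≈ 34.7, P* ≈ 16.6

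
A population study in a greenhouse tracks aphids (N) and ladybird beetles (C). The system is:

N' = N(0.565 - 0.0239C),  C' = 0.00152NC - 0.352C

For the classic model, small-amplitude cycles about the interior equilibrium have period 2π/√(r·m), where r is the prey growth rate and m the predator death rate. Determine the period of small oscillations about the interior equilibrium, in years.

Here r = 0.565 and m = 0.352, so r·m = 0.199.
ω = √0.199 = 0.446 per year, hence T = 2π/ω ≈ 14.1 years.

T ≈ 14.1 years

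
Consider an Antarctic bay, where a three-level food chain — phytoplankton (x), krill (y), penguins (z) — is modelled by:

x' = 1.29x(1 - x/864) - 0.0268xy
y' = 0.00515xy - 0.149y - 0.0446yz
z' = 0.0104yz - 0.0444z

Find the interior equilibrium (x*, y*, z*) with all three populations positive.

From dz/dt = 0: 0.0104y* = 0.0444, so y* = 4.27.
From dx/dt = 0: 1.29(1 - x*/864) = 0.0268·4.27, giving x* = 864·(1 - 0.0887) = 787.
From dy/dt = 0: 0.00515·787 - 0.149 = 0.0446z*, so z* = 3.91/0.0446 = 87.6.

x* ≈ 787, y* ≈ 4.27, z* ≈ 87.6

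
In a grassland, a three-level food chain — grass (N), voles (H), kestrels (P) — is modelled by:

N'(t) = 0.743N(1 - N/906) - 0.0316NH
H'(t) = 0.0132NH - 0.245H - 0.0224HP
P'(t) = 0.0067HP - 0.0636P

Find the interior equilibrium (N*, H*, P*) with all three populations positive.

From dP/dt = 0: 0.0067H* = 0.0636, so H* = 9.49.
From dN/dt = 0: 0.743(1 - N*/906) = 0.0316·9.49, giving N* = 906·(1 - 0.404) = 540.
From dH/dt = 0: 0.0132·540 - 0.245 = 0.0224P*, so P* = 6.89/0.0224 = 307.

N* ≈ 540, H* ≈ 9.49, P* ≈ 307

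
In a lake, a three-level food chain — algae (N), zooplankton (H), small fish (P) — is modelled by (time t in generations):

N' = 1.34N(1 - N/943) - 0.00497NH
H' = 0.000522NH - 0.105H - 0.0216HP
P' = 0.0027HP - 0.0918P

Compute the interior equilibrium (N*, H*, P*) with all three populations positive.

From dP/dt = 0: 0.0027H* = 0.0918, so H* = 34.
From dN/dt = 0: 1.34(1 - N*/943) = 0.00497·34, giving N* = 943·(1 - 0.126) = 824.
From dH/dt = 0: 0.000522·824 - 0.105 = 0.0216P*, so P* = 0.325/0.0216 = 15.1.

N* ≈ 824, H* ≈ 34, P* ≈ 15.1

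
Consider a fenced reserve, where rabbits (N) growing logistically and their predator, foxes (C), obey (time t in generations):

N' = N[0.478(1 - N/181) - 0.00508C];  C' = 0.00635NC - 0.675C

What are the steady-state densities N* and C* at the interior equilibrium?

From dC/dt = 0 with C > 0: 0.00635N* = 0.675, so N* = 106.
Substitute into dN/dt = 0: 0.478(1 - 106/181) = 0.00508C*.
The bracket is 0.413, giving C* = 0.197/0.00508 = 38.8.

N* ≈ 106, C* ≈ 38.8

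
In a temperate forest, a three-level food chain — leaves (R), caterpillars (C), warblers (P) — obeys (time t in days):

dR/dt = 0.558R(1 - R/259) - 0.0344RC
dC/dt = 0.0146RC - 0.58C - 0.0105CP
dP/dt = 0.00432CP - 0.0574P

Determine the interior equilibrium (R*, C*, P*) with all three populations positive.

From dP/dt = 0: 0.00432C* = 0.0574, so C* = 13.3.
From dR/dt = 0: 0.558(1 - R*/259) = 0.0344·13.3, giving R* = 259·(1 - 0.819) = 46.8.
From dC/dt = 0: 0.0146·46.8 - 0.58 = 0.0105P*, so P* = 0.104/0.0105 = 9.9.

R* ≈ 46.8, C* ≈ 13.3, P* ≈ 9.9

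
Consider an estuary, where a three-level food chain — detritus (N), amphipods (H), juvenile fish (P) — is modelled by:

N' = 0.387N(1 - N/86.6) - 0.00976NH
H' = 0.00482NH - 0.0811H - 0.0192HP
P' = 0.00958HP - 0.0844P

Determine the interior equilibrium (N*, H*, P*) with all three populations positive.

From dP/dt = 0: 0.00958H* = 0.0844, so H* = 8.81.
From dN/dt = 0: 0.387(1 - N*/86.6) = 0.00976·8.81, giving N* = 86.6·(1 - 0.222) = 67.4.
From dH/dt = 0: 0.00482·67.4 - 0.0811 = 0.0192P*, so P* = 0.244/0.0192 = 12.7.

N* ≈ 67.4, H* ≈ 8.81, P* ≈ 12.7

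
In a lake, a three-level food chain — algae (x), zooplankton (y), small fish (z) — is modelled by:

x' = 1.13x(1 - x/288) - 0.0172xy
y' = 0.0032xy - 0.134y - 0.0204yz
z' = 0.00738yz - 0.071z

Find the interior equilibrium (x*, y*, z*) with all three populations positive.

From dz/dt = 0: 0.00738y* = 0.071, so y* = 9.62.
From dx/dt = 0: 1.13(1 - x*/288) = 0.0172·9.62, giving x* = 288·(1 - 0.146) = 246.
From dy/dt = 0: 0.0032·246 - 0.134 = 0.0204z*, so z* = 0.653/0.0204 = 32.

x* ≈ 246, y* ≈ 9.62, z* ≈ 32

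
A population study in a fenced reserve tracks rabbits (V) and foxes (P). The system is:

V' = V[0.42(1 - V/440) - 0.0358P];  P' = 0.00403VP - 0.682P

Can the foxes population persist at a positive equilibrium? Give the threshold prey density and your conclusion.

The predator equation gives dP/dt > 0 only when V > 0.682/0.00403 = 169.
Without the predator, V → K = 440. Since 440 > 169, the predator can invade and persist.

Threshold V = 169; K > 169, so yes, the predator persists.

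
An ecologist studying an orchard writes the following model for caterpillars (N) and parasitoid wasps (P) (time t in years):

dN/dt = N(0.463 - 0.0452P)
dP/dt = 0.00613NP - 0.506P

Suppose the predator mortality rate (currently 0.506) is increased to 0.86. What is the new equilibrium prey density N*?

At the interior fixed point, setting dP/dt = 0 with P > 0 fixes N* = (predator death rate)/(NP coefficient) — independent of the other coefficients.
With the change, N* = 0.86/0.00613 = 140; it rises from 82.5.

N* ≈ 140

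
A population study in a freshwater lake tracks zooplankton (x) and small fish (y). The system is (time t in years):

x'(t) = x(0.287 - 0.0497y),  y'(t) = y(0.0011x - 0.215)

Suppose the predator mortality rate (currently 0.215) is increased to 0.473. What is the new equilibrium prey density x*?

At the interior fixed point, setting dy/dt = 0 with y > 0 fixes x* = (predator death rate)/(xy coefficient) — independent of the other coefficients.
With the change, x* = 0.473/0.0011 = 430; it rises from 195.

x* ≈ 430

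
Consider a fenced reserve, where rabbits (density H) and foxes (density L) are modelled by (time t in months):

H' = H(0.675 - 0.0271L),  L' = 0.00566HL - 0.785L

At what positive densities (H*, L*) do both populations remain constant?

H* ≈ 139, L* ≈ 24.9

Set dL/dt = 0 with L > 0: 0.00566H - 0.785 = 0, so H* = 0.785/0.00566 = 139.
Set dH/dt = 0 with H > 0: 0.675 - 0.0271L = 0, so L* = 0.675/0.0271 = 24.9.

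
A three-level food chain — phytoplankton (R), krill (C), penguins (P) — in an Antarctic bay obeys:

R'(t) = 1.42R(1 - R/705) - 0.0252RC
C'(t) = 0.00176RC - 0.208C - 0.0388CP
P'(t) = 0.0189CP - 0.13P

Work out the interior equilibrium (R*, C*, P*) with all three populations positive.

From dP/dt = 0: 0.0189C* = 0.13, so C* = 6.88.
From dR/dt = 0: 1.42(1 - R*/705) = 0.0252·6.88, giving R* = 705·(1 - 0.122) = 619.
From dC/dt = 0: 0.00176·619 - 0.208 = 0.0388P*, so P* = 0.881/0.0388 = 22.7.

R* ≈ 619, C* ≈ 6.88, P* ≈ 22.7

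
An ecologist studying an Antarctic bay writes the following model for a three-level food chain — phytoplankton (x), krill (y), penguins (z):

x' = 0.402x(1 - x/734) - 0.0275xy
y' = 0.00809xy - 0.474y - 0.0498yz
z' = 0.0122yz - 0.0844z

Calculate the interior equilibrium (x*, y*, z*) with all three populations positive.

From dz/dt = 0: 0.0122y* = 0.0844, so y* = 6.92.
From dx/dt = 0: 0.402(1 - x*/734) = 0.0275·6.92, giving x* = 734·(1 - 0.473) = 387.
From dy/dt = 0: 0.00809·387 - 0.474 = 0.0498z*, so z* = 2.65/0.0498 = 53.3.

x* ≈ 387, y* ≈ 6.92, z* ≈ 53.3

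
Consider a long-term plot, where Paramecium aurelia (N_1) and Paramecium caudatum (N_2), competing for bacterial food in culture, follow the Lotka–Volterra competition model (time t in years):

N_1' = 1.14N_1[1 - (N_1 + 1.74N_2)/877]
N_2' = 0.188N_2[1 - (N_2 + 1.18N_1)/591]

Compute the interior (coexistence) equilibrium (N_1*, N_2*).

Setting both brackets to zero gives the nullclines N_1 + 1.74N_2 = 877 and 1.18N_1 + N_2 = 591.
Substituting N_2 = 591 - 1.18N_1 into the first: N_1(1 - 1.74·1.18) = 877 - 1.74·591.
So N_1* = -151/-1.05 = 144, and then N_2* = 591 - 1.18·144 = 421.

N_1* ≈ 144, N_2* ≈ 421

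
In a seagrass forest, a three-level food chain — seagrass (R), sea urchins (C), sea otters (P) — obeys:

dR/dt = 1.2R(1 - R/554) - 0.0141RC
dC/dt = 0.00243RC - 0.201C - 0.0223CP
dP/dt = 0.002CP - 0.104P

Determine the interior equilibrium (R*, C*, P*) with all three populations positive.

R* ≈ 216, C* ≈ 52, P* ≈ 14.5

From dP/dt = 0: 0.002C* = 0.104, so C* = 52.
From dR/dt = 0: 1.2(1 - R*/554) = 0.0141·52, giving R* = 554·(1 - 0.611) = 216.
From dC/dt = 0: 0.00243·216 - 0.201 = 0.0223P*, so P* = 0.323/0.0223 = 14.5.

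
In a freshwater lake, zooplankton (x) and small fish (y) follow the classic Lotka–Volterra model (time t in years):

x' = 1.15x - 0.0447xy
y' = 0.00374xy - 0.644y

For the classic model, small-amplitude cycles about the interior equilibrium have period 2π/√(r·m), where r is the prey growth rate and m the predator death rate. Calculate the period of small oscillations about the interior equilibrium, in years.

Here r = 1.15 and m = 0.644, so r·m = 0.741.
ω = √0.741 = 0.861 per year, hence T = 2π/ω ≈ 7.3 years.

T ≈ 7.3 years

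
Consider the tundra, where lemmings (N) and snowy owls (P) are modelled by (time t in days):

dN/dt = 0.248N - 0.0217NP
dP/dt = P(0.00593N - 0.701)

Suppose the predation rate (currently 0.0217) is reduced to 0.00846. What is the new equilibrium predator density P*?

At the interior fixed point, setting dN/dt = 0 with N > 0 fixes P* = (prey growth rate)/(NP coefficient) — independent of the other coefficients.
With the change, P* = 0.248/0.00846 = 29.3; it rises from 11.4.

P* ≈ 29.3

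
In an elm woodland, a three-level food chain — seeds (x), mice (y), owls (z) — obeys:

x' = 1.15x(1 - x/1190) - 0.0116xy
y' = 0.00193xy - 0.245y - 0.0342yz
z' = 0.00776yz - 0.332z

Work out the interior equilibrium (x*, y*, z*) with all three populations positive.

From dz/dt = 0: 0.00776y* = 0.332, so y* = 42.8.
From dx/dt = 0: 1.15(1 - x*/1190) = 0.0116·42.8, giving x* = 1190·(1 - 0.432) = 676.
From dy/dt = 0: 0.00193·676 - 0.245 = 0.0342z*, so z* = 1.06/0.0342 = 31.

x* ≈ 676, y* ≈ 42.8, z* ≈ 31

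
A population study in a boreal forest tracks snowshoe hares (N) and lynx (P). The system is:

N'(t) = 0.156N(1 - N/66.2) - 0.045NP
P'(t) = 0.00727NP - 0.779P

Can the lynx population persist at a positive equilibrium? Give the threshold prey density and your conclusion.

Threshold N = 107; K < 107, so no, the predator goes extinct.

The predator equation gives dP/dt > 0 only when N > 0.779/0.00727 = 107.
Without the predator, N → K = 66.2. Since 66.2 < 107, the predator cannot invade.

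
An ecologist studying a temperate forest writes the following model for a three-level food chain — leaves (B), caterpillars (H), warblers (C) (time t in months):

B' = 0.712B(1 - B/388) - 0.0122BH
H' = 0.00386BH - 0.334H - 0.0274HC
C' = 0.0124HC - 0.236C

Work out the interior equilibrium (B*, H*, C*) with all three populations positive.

From dC/dt = 0: 0.0124H* = 0.236, so H* = 19.
From dB/dt = 0: 0.712(1 - B*/388) = 0.0122·19, giving B* = 388·(1 - 0.326) = 261.
From dH/dt = 0: 0.00386·261 - 0.334 = 0.0274C*, so C* = 0.675/0.0274 = 24.6.

B* ≈ 261, H* ≈ 19, C* ≈ 24.6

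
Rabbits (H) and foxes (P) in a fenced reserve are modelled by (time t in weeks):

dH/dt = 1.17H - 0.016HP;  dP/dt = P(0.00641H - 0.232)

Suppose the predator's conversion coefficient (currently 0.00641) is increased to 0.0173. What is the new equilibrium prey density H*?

H* ≈ 13.4

At the interior fixed point, setting dP/dt = 0 with P > 0 fixes H* = (predator death rate)/(HP coefficient) — independent of the other coefficients.
With the change, H* = 0.232/0.0173 = 13.4; it falls from 36.2.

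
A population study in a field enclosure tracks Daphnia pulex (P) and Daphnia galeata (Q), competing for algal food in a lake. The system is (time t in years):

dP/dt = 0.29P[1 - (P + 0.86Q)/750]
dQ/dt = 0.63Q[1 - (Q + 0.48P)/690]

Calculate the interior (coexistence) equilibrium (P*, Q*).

P* ≈ 267, Q* ≈ 562

Setting both brackets to zero gives the nullclines P + 0.86Q = 750 and 0.48P + Q = 690.
Substituting Q = 690 - 0.48P into the first: P(1 - 0.86·0.48) = 750 - 0.86·690.
So P* = 157/0.587 = 267, and then Q* = 690 - 0.48·267 = 562.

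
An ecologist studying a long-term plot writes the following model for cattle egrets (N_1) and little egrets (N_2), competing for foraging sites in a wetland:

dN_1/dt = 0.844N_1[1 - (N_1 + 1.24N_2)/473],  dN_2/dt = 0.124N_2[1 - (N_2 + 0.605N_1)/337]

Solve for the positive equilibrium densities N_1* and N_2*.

N_1* ≈ 221, N_2* ≈ 204

Setting both brackets to zero gives the nullclines N_1 + 1.24N_2 = 473 and 0.605N_1 + N_2 = 337.
Substituting N_2 = 337 - 0.605N_1 into the first: N_1(1 - 1.24·0.605) = 473 - 1.24·337.
So N_1* = 55.1/0.25 = 221, and then N_2* = 337 - 0.605·221 = 204.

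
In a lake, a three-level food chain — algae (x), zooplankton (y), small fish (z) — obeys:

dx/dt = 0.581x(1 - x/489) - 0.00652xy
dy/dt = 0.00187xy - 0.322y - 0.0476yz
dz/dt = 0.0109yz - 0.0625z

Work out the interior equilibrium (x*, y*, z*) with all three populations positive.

From dz/dt = 0: 0.0109y* = 0.0625, so y* = 5.73.
From dx/dt = 0: 0.581(1 - x*/489) = 0.00652·5.73, giving x* = 489·(1 - 0.0643) = 458.
From dy/dt = 0: 0.00187·458 - 0.322 = 0.0476z*, so z* = 0.534/0.0476 = 11.2.

x* ≈ 458, y* ≈ 5.73, z* ≈ 11.2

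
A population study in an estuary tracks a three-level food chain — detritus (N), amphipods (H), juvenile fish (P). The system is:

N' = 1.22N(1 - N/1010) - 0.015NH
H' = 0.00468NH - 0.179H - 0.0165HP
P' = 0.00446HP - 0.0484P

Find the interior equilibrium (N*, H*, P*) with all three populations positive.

N* ≈ 875, H* ≈ 10.9, P* ≈ 237

From dP/dt = 0: 0.00446H* = 0.0484, so H* = 10.9.
From dN/dt = 0: 1.22(1 - N*/1010) = 0.015·10.9, giving N* = 1010·(1 - 0.133) = 875.
From dH/dt = 0: 0.00468·875 - 0.179 = 0.0165P*, so P* = 3.92/0.0165 = 237.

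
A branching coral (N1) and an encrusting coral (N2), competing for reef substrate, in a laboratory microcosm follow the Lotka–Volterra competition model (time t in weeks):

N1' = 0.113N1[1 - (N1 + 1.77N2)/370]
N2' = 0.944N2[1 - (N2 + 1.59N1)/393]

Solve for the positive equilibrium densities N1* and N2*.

Setting both brackets to zero gives the nullclines N1 + 1.77N2 = 370 and 1.59N1 + N2 = 393.
Substituting N2 = 393 - 1.59N1 into the first: N1(1 - 1.77·1.59) = 370 - 1.77·393.
So N1* = -326/-1.81 = 179, and then N2* = 393 - 1.59·179 = 108.

N1* ≈ 179, N2* ≈ 108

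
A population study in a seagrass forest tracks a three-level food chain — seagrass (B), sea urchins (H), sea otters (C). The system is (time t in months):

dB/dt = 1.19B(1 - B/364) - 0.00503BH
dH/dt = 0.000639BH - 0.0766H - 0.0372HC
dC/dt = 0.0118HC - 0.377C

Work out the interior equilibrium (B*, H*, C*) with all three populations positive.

B* ≈ 315, H* ≈ 31.9, C* ≈ 3.35

From dC/dt = 0: 0.0118H* = 0.377, so H* = 31.9.
From dB/dt = 0: 1.19(1 - B*/364) = 0.00503·31.9, giving B* = 364·(1 - 0.135) = 315.
From dH/dt = 0: 0.000639·315 - 0.0766 = 0.0372C*, so C* = 0.125/0.0372 = 3.35.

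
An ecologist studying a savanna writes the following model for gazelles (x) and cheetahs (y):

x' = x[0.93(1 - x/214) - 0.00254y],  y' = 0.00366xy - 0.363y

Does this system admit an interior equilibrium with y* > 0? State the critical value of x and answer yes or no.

Threshold x = 99.2; K > 99.2, so yes, the predator persists.

The predator equation gives dy/dt > 0 only when x > 0.363/0.00366 = 99.2.
Without the predator, x → K = 214. Since 214 > 99.2, the predator can invade and persist.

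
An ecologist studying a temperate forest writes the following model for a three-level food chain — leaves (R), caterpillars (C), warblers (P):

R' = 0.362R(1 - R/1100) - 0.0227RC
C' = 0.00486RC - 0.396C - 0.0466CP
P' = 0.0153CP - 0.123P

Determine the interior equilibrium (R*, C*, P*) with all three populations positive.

R* ≈ 545, C* ≈ 8.04, P* ≈ 48.4

From dP/dt = 0: 0.0153C* = 0.123, so C* = 8.04.
From dR/dt = 0: 0.362(1 - R*/1100) = 0.0227·8.04, giving R* = 1100·(1 - 0.504) = 545.
From dC/dt = 0: 0.00486·545 - 0.396 = 0.0466P*, so P* = 2.25/0.0466 = 48.4.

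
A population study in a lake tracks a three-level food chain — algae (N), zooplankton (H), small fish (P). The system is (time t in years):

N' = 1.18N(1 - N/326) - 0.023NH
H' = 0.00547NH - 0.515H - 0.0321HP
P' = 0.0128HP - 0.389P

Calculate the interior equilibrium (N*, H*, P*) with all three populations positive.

N* ≈ 133, H* ≈ 30.4, P* ≈ 6.6

From dP/dt = 0: 0.0128H* = 0.389, so H* = 30.4.
From dN/dt = 0: 1.18(1 - N*/326) = 0.023·30.4, giving N* = 326·(1 - 0.592) = 133.
From dH/dt = 0: 0.00547·133 - 0.515 = 0.0321P*, so P* = 0.212/0.0321 = 6.6.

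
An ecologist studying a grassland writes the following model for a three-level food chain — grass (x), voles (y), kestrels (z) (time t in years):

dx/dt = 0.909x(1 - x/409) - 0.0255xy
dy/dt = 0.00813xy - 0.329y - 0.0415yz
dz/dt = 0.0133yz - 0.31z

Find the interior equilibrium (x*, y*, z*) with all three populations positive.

x* ≈ 142, y* ≈ 23.3, z* ≈ 19.8

From dz/dt = 0: 0.0133y* = 0.31, so y* = 23.3.
From dx/dt = 0: 0.909(1 - x*/409) = 0.0255·23.3, giving x* = 409·(1 - 0.654) = 142.
From dy/dt = 0: 0.00813·142 - 0.329 = 0.0415z*, so z* = 0.822/0.0415 = 19.8.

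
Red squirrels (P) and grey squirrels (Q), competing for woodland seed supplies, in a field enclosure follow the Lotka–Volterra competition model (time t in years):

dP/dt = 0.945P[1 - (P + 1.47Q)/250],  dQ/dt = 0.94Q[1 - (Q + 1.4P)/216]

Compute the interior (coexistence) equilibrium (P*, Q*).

Setting both brackets to zero gives the nullclines P + 1.47Q = 250 and 1.4P + Q = 216.
Substituting Q = 216 - 1.4P into the first: P(1 - 1.47·1.4) = 250 - 1.47·216.
So P* = -67.5/-1.06 = 63.8, and then Q* = 216 - 1.4·63.8 = 127.

P* ≈ 63.8, Q* ≈ 127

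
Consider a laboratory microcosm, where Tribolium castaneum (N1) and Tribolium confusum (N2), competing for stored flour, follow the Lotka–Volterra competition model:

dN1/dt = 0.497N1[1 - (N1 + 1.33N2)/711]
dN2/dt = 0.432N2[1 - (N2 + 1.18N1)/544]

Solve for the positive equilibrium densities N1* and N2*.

Setting both brackets to zero gives the nullclines N1 + 1.33N2 = 711 and 1.18N1 + N2 = 544.
Substituting N2 = 544 - 1.18N1 into the first: N1(1 - 1.33·1.18) = 711 - 1.33·544.
So N1* = -12.5/-0.569 = 22, and then N2* = 544 - 1.18·22 = 518.

N1* ≈ 22, N2* ≈ 518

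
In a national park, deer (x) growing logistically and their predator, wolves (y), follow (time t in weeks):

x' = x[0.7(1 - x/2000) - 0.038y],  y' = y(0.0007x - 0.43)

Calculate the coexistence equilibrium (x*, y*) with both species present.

x* ≈ 614, y* ≈ 12.8

From dy/dt = 0 with y > 0: 0.0007x* = 0.43, so x* = 614.
Substitute into dx/dt = 0: 0.7(1 - 614/2000) = 0.038y*.
The bracket is 0.693, giving y* = 0.485/0.038 = 12.8.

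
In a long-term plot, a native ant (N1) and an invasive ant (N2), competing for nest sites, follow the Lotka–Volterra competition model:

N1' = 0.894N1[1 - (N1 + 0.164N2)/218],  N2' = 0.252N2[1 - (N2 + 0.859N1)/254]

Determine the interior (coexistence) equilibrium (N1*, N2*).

Setting both brackets to zero gives the nullclines N1 + 0.164N2 = 218 and 0.859N1 + N2 = 254.
Substituting N2 = 254 - 0.859N1 into the first: N1(1 - 0.164·0.859) = 218 - 0.164·254.
So N1* = 176/0.859 = 205, and then N2* = 254 - 0.859·205 = 77.7.

N1* ≈ 205, N2* ≈ 77.7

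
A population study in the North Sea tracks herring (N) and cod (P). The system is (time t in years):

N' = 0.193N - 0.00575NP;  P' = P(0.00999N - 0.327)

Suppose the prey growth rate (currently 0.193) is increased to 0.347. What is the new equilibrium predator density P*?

P* ≈ 60.3

At the interior fixed point, setting dN/dt = 0 with N > 0 fixes P* = (prey growth rate)/(NP coefficient) — independent of the other coefficients.
With the change, P* = 0.347/0.00575 = 60.3; it rises from 33.6.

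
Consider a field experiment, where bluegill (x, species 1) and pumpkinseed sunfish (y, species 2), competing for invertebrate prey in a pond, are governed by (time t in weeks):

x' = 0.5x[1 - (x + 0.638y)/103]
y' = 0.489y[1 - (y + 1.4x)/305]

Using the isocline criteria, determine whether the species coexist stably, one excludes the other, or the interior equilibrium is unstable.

Compare the nullcline intercepts: K1/α12 = 103/0.638 = 161 < K2 = 305; K2/α21 = 305/1.4 = 218 > K1 = 103.
Since the inequalities point opposite ways, species 2 can invade but species 1 cannot.

species 2 excludes species 1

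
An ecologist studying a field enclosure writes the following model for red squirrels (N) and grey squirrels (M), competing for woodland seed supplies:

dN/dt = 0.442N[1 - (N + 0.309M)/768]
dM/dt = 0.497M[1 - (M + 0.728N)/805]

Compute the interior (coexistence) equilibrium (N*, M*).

N* ≈ 670, M* ≈ 317

Setting both brackets to zero gives the nullclines N + 0.309M = 768 and 0.728N + M = 805.
Substituting M = 805 - 0.728N into the first: N(1 - 0.309·0.728) = 768 - 0.309·805.
So N* = 519/0.775 = 670, and then M* = 805 - 0.728·670 = 317.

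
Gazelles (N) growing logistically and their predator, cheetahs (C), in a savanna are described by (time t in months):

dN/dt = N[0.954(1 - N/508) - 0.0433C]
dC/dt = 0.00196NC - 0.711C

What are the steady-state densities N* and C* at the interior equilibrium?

From dC/dt = 0 with C > 0: 0.00196N* = 0.711, so N* = 363.
Substitute into dN/dt = 0: 0.954(1 - 363/508) = 0.0433C*.
The bracket is 0.286, giving C* = 0.273/0.0433 = 6.3.

N* ≈ 363, C* ≈ 6.3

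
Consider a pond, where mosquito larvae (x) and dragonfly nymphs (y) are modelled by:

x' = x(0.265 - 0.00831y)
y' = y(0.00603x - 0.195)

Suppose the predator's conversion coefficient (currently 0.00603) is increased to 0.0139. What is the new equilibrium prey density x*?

At the interior fixed point, setting dy/dt = 0 with y > 0 fixes x* = (predator death rate)/(xy coefficient) — independent of the other coefficients.
With the change, x* = 0.195/0.0139 = 14; it falls from 32.3.

x* ≈ 14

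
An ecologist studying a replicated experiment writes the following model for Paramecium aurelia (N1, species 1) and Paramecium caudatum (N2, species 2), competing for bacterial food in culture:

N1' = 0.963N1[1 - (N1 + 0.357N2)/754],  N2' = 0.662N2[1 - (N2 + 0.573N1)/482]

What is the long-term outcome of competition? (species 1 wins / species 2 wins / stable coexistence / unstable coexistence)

Compare the nullcline intercepts: K1/α12 = 754/0.357 = 2110 > K2 = 482; K2/α21 = 482/0.573 = 841 > K1 = 754.
Since both inequalities hold, each species can invade when rare, so the interior equilibrium is stable.

stable coexistence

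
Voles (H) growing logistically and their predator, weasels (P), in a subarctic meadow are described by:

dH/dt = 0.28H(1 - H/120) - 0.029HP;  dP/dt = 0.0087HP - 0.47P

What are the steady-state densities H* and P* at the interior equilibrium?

From dP/dt = 0 with P > 0: 0.0087H* = 0.47, so H* = 54.
Substitute into dH/dt = 0: 0.28(1 - 54/120) = 0.029P*.
The bracket is 0.55, giving P* = 0.154/0.029 = 5.31.

H* ≈ 54, P* ≈ 5.31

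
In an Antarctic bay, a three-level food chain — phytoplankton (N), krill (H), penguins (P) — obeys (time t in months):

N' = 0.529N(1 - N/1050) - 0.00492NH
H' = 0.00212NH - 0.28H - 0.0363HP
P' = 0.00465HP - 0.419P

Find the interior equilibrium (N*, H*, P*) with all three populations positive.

From dP/dt = 0: 0.00465H* = 0.419, so H* = 90.1.
From dN/dt = 0: 0.529(1 - N*/1050) = 0.00492·90.1, giving N* = 1050·(1 - 0.838) = 170.
From dH/dt = 0: 0.00212·170 - 0.28 = 0.0363P*, so P* = 0.0805/0.0363 = 2.22.

N* ≈ 170, H* ≈ 90.1, P* ≈ 2.22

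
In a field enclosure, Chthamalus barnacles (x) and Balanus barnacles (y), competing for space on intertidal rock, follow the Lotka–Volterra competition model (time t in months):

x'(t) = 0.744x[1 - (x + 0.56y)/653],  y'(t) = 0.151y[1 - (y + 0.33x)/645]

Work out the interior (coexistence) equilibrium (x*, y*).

x* ≈ 358, y* ≈ 527

Setting both brackets to zero gives the nullclines x + 0.56y = 653 and 0.33x + y = 645.
Substituting y = 645 - 0.33x into the first: x(1 - 0.56·0.33) = 653 - 0.56·645.
So x* = 292/0.815 = 358, and then y* = 645 - 0.33·358 = 527.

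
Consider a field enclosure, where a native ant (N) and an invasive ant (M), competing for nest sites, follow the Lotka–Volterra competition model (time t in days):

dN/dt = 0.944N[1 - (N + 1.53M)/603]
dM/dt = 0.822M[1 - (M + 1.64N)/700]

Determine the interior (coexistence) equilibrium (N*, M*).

N* ≈ 310, M* ≈ 191

Setting both brackets to zero gives the nullclines N + 1.53M = 603 and 1.64N + M = 700.
Substituting M = 700 - 1.64N into the first: N(1 - 1.53·1.64) = 603 - 1.53·700.
So N* = -468/-1.51 = 310, and then M* = 700 - 1.64·310 = 191.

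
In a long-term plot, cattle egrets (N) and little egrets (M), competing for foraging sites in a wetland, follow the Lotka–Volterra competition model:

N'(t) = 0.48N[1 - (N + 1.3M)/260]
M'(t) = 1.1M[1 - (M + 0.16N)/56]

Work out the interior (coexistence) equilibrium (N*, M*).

Setting both brackets to zero gives the nullclines N + 1.3M = 260 and 0.16N + M = 56.
Substituting M = 56 - 0.16N into the first: N(1 - 1.3·0.16) = 260 - 1.3·56.
So N* = 187/0.792 = 236, and then M* = 56 - 0.16·236 = 18.2.

N* ≈ 236, M* ≈ 18.2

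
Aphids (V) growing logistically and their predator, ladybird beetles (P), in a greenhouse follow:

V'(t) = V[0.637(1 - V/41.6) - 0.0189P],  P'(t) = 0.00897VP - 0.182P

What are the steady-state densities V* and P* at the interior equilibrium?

V* ≈ 20.3, P* ≈ 17.3

From dP/dt = 0 with P > 0: 0.00897V* = 0.182, so V* = 20.3.
Substitute into dV/dt = 0: 0.637(1 - 20.3/41.6) = 0.0189P*.
The bracket is 0.512, giving P* = 0.326/0.0189 = 17.3.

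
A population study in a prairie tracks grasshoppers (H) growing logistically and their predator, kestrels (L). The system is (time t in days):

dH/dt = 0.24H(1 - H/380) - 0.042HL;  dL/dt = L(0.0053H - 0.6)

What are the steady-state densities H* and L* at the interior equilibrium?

H* ≈ 113, L* ≈ 4.01

From dL/dt = 0 with L > 0: 0.0053H* = 0.6, so H* = 113.
Substitute into dH/dt = 0: 0.24(1 - 113/380) = 0.042L*.
The bracket is 0.702, giving L* = 0.169/0.042 = 4.01.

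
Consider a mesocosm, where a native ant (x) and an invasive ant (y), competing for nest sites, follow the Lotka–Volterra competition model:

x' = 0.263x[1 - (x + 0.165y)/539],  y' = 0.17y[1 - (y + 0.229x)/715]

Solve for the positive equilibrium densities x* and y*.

Setting both brackets to zero gives the nullclines x + 0.165y = 539 and 0.229x + y = 715.
Substituting y = 715 - 0.229x into the first: x(1 - 0.165·0.229) = 539 - 0.165·715.
So x* = 421/0.962 = 438, and then y* = 715 - 0.229·438 = 615.

x* ≈ 438, y* ≈ 615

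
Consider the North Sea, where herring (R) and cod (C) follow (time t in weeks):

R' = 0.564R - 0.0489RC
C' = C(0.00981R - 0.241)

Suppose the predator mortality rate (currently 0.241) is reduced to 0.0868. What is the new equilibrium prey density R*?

At the interior fixed point, setting dC/dt = 0 with C > 0 fixes R* = (predator death rate)/(RC coefficient) — independent of the other coefficients.
With the change, R* = 0.0868/0.00981 = 8.85; it falls from 24.6.

R* ≈ 8.85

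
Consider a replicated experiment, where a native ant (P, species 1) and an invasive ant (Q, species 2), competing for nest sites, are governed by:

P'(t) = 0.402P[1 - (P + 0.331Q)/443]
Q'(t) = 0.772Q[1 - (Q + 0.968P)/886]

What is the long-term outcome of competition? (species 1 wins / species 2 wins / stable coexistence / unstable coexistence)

Compare the nullcline intercepts: K1/α12 = 443/0.331 = 1340 > K2 = 886; K2/α21 = 886/0.968 = 915 > K1 = 443.
Since both inequalities hold, each species can invade when rare, so the interior equilibrium is stable.

stable coexistence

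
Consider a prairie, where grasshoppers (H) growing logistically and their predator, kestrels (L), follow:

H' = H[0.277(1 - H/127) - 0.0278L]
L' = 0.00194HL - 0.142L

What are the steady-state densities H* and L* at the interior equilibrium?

From dL/dt = 0 with L > 0: 0.00194H* = 0.142, so H* = 73.2.
Substitute into dH/dt = 0: 0.277(1 - 73.2/127) = 0.0278L*.
The bracket is 0.424, giving L* = 0.117/0.0278 = 4.22.

H* ≈ 73.2, L* ≈ 4.22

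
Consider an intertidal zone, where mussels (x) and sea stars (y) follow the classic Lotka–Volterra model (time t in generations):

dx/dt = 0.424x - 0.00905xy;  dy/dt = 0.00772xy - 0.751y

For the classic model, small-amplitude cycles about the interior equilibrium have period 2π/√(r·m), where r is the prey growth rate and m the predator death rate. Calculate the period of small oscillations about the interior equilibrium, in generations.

Here r = 0.424 and m = 0.751, so r·m = 0.318.
ω = √0.318 = 0.564 per generation, hence T = 2π/ω ≈ 11.1 generations.

T ≈ 11.1 generations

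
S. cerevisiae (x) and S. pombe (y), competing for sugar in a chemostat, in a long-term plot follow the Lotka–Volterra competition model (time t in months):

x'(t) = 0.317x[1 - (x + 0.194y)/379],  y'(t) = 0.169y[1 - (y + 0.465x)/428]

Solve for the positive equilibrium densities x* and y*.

Setting both brackets to zero gives the nullclines x + 0.194y = 379 and 0.465x + y = 428.
Substituting y = 428 - 0.465x into the first: x(1 - 0.194·0.465) = 379 - 0.194·428.
So x* = 296/0.91 = 325, and then y* = 428 - 0.465·325 = 277.

x* ≈ 325, y* ≈ 277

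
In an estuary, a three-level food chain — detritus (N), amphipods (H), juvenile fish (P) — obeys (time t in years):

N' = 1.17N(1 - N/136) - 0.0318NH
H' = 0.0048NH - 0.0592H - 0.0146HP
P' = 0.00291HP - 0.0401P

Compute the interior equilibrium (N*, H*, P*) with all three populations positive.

N* ≈ 85.1, H* ≈ 13.8, P* ≈ 23.9

From dP/dt = 0: 0.00291H* = 0.0401, so H* = 13.8.
From dN/dt = 0: 1.17(1 - N*/136) = 0.0318·13.8, giving N* = 136·(1 - 0.375) = 85.1.
From dH/dt = 0: 0.0048·85.1 - 0.0592 = 0.0146P*, so P* = 0.349/0.0146 = 23.9.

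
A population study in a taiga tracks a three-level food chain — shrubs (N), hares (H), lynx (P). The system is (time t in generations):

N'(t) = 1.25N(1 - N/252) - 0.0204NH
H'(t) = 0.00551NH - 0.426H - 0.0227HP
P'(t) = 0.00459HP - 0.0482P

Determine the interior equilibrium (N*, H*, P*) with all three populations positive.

From dP/dt = 0: 0.00459H* = 0.0482, so H* = 10.5.
From dN/dt = 0: 1.25(1 - N*/252) = 0.0204·10.5, giving N* = 252·(1 - 0.171) = 209.
From dH/dt = 0: 0.00551·209 - 0.426 = 0.0227P*, so P* = 0.725/0.0227 = 31.9.

N* ≈ 209, H* ≈ 10.5, P* ≈ 31.9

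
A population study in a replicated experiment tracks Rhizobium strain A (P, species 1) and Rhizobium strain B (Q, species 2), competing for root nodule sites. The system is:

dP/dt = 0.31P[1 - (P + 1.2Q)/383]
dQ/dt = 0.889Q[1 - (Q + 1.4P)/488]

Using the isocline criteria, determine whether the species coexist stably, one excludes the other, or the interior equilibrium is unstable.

unstable coexistence (outcome depends on initial conditions)

Compare the nullcline intercepts: K1/α12 = 383/1.2 = 319 < K2 = 488; K2/α21 = 488/1.4 = 349 < K1 = 383.
Since both are reversed, neither can invade when rare; the interior point is a saddle.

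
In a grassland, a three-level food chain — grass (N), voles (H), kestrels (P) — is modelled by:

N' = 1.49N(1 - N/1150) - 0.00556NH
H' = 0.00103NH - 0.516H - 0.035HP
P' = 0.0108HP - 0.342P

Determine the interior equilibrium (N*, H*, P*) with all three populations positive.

From dP/dt = 0: 0.0108H* = 0.342, so H* = 31.7.
From dN/dt = 0: 1.49(1 - N*/1150) = 0.00556·31.7, giving N* = 1150·(1 - 0.118) = 1010.
From dH/dt = 0: 0.00103·1010 - 0.516 = 0.035P*, so P* = 0.529/0.035 = 15.1.

N* ≈ 1010, H* ≈ 31.7, P* ≈ 15.1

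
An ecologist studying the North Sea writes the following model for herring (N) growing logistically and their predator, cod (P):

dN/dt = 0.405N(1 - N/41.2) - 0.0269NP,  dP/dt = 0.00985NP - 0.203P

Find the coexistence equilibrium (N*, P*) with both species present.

From dP/dt = 0 with P > 0: 0.00985N* = 0.203, so N* = 20.6.
Substitute into dN/dt = 0: 0.405(1 - 20.6/41.2) = 0.0269P*.
The bracket is 0.5, giving P* = 0.202/0.0269 = 7.52.

N* ≈ 20.6, P* ≈ 7.52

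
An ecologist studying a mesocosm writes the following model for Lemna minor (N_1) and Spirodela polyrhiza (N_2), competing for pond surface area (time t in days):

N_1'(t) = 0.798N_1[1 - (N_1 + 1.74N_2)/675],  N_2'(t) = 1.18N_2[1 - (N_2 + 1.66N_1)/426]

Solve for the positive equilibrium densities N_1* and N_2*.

N_1* ≈ 35.1, N_2* ≈ 368

Setting both brackets to zero gives the nullclines N_1 + 1.74N_2 = 675 and 1.66N_1 + N_2 = 426.
Substituting N_2 = 426 - 1.66N_1 into the first: N_1(1 - 1.74·1.66) = 675 - 1.74·426.
So N_1* = -66.2/-1.89 = 35.1, and then N_2* = 426 - 1.66·35.1 = 368.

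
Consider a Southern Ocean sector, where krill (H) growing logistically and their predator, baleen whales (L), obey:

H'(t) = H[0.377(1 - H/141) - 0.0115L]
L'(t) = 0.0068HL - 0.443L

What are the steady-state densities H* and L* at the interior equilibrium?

From dL/dt = 0 with L > 0: 0.0068H* = 0.443, so H* = 65.1.
Substitute into dH/dt = 0: 0.377(1 - 65.1/141) = 0.0115L*.
The bracket is 0.538, giving L* = 0.203/0.0115 = 17.6.

H* ≈ 65.1, L* ≈ 17.6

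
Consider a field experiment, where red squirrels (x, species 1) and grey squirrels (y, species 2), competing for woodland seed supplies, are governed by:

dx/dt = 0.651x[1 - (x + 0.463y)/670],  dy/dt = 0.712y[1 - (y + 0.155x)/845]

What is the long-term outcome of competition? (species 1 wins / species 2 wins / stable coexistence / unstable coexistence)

Compare the nullcline intercepts: K1/α12 = 670/0.463 = 1450 > K2 = 845; K2/α21 = 845/0.155 = 5450 > K1 = 670.
Since both inequalities hold, each species can invade when rare, so the interior equilibrium is stable.

stable coexistence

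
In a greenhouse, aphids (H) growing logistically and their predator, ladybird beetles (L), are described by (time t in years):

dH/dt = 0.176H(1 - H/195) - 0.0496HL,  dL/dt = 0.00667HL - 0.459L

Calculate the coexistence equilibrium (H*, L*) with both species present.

From dL/dt = 0 with L > 0: 0.00667H* = 0.459, so H* = 68.8.
Substitute into dH/dt = 0: 0.176(1 - 68.8/195) = 0.0496L*.
The bracket is 0.647, giving L* = 0.114/0.0496 = 2.3.

H* ≈ 68.8, L* ≈ 2.3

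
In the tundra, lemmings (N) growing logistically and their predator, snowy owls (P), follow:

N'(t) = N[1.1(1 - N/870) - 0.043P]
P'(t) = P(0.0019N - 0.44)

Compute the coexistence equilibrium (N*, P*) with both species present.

N* ≈ 232, P* ≈ 18.8

From dP/dt = 0 with P > 0: 0.0019N* = 0.44, so N* = 232.
Substitute into dN/dt = 0: 1.1(1 - 232/870) = 0.043P*.
The bracket is 0.734, giving P* = 0.807/0.043 = 18.8.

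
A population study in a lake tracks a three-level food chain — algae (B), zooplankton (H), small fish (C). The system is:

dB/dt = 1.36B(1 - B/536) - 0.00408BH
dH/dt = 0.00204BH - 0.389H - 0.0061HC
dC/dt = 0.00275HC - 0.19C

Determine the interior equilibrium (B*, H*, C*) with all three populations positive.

B* ≈ 425, H* ≈ 69.1, C* ≈ 78.3

From dC/dt = 0: 0.00275H* = 0.19, so H* = 69.1.
From dB/dt = 0: 1.36(1 - B*/536) = 0.00408·69.1, giving B* = 536·(1 - 0.207) = 425.
From dH/dt = 0: 0.00204·425 - 0.389 = 0.0061C*, so C* = 0.478/0.0061 = 78.3.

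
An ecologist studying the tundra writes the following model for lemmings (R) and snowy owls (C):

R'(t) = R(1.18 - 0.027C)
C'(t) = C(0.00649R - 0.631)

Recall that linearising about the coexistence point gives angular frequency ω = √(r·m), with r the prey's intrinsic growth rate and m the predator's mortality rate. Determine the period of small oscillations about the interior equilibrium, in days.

Here r = 1.18 and m = 0.631, so r·m = 0.745.
ω = √0.745 = 0.863 per day, hence T = 2π/ω ≈ 7.28 days.

T ≈ 7.28 days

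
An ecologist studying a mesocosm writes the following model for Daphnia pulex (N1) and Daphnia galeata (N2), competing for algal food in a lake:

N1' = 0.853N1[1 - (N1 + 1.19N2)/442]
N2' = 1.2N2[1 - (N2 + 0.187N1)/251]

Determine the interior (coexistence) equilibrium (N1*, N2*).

Setting both brackets to zero gives the nullclines N1 + 1.19N2 = 442 and 0.187N1 + N2 = 251.
Substituting N2 = 251 - 0.187N1 into the first: N1(1 - 1.19·0.187) = 442 - 1.19·251.
So N1* = 143/0.777 = 184, and then N2* = 251 - 0.187·184 = 217.

N1* ≈ 184, N2* ≈ 217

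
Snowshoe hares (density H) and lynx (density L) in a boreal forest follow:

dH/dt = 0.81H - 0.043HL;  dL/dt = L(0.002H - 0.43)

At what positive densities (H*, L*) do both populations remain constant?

H* ≈ 215, L* ≈ 18.8

Set dL/dt = 0 with L > 0: 0.002H - 0.43 = 0, so H* = 0.43/0.002 = 215.
Set dH/dt = 0 with H > 0: 0.81 - 0.043L = 0, so L* = 0.81/0.043 = 18.8.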